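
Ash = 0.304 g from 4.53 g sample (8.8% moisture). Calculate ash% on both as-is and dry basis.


As-is ash = 6.71%
Dry-basis ash = 7.36%


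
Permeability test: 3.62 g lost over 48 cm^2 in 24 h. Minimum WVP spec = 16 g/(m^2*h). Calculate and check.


WVP = 3.62 / (48 x 24) x 10000 = 31.42 g/(m^2*h)
Minimum: 16 g/(m^2*h)
Meets spec: Yes


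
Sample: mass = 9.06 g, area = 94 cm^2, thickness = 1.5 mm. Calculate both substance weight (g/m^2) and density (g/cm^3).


Substance weight = 963.8 g/m^2
Density = 0.643 g/cm^3


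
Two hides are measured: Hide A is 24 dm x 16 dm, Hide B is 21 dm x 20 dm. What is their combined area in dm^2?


Hide A area = 24 x 16 = 384 dm^2
Hide B area = 21 x 20 = 420 dm^2
Total = 384 + 420 = 804 dm^2


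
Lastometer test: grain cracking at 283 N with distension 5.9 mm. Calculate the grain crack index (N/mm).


Grain crack index = force / distension
Index = 283 / 5.9 = 48.0 N/mm


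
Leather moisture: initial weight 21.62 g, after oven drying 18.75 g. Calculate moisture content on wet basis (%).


13.3%

Moisture = 21.62 - 18.75 = 2.87 g
MC = 2.87 / 21.62 x 100 = 13.3%


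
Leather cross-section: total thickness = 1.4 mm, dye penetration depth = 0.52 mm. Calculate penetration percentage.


Penetration% = 0.52 / 1.4 x 100
Penetration = 37.1%


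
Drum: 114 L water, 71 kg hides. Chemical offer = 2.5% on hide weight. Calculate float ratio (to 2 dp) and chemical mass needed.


Float ratio = 1.61
Chemical needed = 1.775 kg


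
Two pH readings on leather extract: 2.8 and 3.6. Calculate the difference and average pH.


Difference = |2.8 - 3.6| = 0.8
Average = (2.8 + 3.6) / 2 = 3.20


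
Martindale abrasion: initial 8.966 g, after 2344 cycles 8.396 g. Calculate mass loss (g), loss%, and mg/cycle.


Loss = 8.966 - 8.396 = 0.570 g
Loss% = 0.570 / 8.966 x 100 = 6.36%
Rate = 0.570 / 2344 x 1000 = 0.243 mg/cycle


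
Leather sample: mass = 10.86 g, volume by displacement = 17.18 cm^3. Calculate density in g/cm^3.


0.632 g/cm^3


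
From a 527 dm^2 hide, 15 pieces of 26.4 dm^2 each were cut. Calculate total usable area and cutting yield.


Usable area = 396.0 dm^2
Yield = 75.1%

Total usable = 15 x 26.4 = 396.0 dm^2
Yield = 396.0 / 527 x 100 = 75.1%


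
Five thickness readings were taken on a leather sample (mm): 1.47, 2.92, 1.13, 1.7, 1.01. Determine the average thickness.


1.65 mm

Sum = 1.47 + 2.92 + 1.13 + 1.7 + 1.01 = 8.23
Average = 8.23 / 5 = 1.65 mm


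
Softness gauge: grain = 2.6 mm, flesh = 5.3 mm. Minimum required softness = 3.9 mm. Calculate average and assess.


Average softness = 3.95 mm
Meets requirement: Yes


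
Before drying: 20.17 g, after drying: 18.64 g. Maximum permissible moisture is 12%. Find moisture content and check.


MC = (20.17 - 18.64) / 20.17 x 100 = 7.6%
Maximum: 12%
Acceptable: Yes


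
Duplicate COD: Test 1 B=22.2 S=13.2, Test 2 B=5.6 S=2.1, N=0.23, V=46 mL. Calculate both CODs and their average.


COD1 = 360.0 mg/L
COD2 = 140.0 mg/L
Average = 250.0 mg/L

COD1 = (22.2 - 13.2) x 0.23 x 8000 / 46 = 360.0 mg/L
COD2 = (5.6 - 2.1) x 0.23 x 8000 / 46 = 140.0 mg/L
Average = (360.0 + 140.0) / 2 = 250.0 mg/L


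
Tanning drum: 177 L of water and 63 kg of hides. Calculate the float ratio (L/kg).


Float ratio = water / hide weight
Ratio = 177 / 63 = 2.8


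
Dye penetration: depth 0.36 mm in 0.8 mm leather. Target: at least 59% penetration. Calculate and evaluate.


Penetration = 45.0%
Meets target: No


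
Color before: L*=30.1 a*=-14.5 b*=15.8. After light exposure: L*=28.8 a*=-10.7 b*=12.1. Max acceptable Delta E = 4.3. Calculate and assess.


dL = -1.3, da = 3.8, db = -3.7
dE = sqrt((-1.3)^2 + (3.8)^2 + (-3.7)^2) = 5.46
Max = 4.3
Passes: No


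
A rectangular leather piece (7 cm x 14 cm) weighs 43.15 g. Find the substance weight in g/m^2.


Area = 7 x 14 = 98 cm^2
SW = 43.15 / 98 x 10000 = 4403.1 g/m^2


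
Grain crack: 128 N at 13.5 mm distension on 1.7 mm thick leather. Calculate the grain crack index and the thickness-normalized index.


Crack index = 128 / 13.5 = 9.5 N/mm
Normalized = 9.5 / 1.7 = 5.6 N/mm per mm


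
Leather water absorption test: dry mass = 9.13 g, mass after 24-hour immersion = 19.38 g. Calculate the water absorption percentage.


112.3%

Water absorbed = 19.38 - 9.13 = 10.25 g
WA% = 10.25 / 9.13 x 100 = 112.3%


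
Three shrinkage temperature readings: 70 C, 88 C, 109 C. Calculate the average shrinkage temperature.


Average = (70 + 88 + 109) / 3
Average = 267 / 3 = 89.0 C


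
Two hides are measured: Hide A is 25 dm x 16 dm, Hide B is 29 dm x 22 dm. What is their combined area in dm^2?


1038 dm^2


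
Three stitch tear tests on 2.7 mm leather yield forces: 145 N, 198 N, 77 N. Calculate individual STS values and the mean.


STS1 = 53.7 N/mm
STS2 = 73.3 N/mm
STS3 = 28.5 N/mm
Mean = 51.8 N/mm

STS1 = 145 / 2.7 = 53.7 N/mm
STS2 = 198 / 2.7 = 73.3 N/mm
STS3 = 77 / 2.7 = 28.5 N/mm
Mean = (53.7 + 73.3 + 28.5) / 3 = 51.8 N/mm


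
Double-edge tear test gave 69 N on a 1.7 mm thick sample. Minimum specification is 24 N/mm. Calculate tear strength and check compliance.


Tear strength = 40.6 N/mm
Compliant: Yes

Tear strength = 69 / 1.7 = 40.6 N/mm
Required minimum = 24 N/mm
Compliant: Yes


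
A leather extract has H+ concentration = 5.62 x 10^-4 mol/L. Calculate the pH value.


pH = -log10[H+]
pH = -log10(5.62 x 10^-4) = 3.25


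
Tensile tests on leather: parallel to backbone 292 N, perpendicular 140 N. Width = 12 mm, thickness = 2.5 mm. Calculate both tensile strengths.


Area = 12 x 2.5 = 30.0 mm^2
TS (parallel) = 292 / 30.0 = 9.73 N/mm^2
TS (perpendicular) = 140 / 30.0 = 4.67 N/mm^2


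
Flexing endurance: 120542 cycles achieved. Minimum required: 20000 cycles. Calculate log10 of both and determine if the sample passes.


log10(120542) = 5.08
log10(20000) = 4.30
Passes: Yes


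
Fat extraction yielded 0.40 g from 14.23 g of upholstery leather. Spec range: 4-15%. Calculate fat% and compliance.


Fat% = 0.40 / 14.23 x 100 = 2.8%
Spec range: 4-15%
Compliant: No


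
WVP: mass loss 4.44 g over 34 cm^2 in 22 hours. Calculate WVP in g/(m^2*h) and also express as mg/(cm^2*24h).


WVP = 4.44 / (34 x 22) x 10000 = 59.36 g/(m^2*h)
Mass loss in mg = 4.44 x 1000 = 4440 mg
Per cm^2 per 24h in mg: 4440 x 24 / (34 x 22) = 106560 / 748 = 142.46 mg/(cm^2*24h)


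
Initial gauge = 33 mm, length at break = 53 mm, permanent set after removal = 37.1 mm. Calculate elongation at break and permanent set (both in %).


Elongation at break = (53 - 33) / 33 x 100 = 60.6%
Permanent set = (37.1 - 33) / 33 x 100 = 12.4%


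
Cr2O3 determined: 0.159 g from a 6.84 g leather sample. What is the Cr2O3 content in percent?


Cr2O3% = 0.159 / 6.84 x 100
Cr2O3% = 2.32%


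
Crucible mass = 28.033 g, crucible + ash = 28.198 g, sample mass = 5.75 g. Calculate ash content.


Ash mass = 28.198 - 28.033 = 0.165 g
Ash% = 0.165 / 5.75 x 100 = 2.87%


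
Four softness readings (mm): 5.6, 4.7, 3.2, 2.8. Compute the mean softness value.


Sum = 5.6 + 4.7 + 3.2 + 2.8
Mean = 16.3 / 4 = 4.08 mm


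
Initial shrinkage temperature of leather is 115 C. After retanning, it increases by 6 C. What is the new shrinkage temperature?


New Ts = 115 + 6 = 121 C


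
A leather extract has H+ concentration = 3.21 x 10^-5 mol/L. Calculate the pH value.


pH = 4.49


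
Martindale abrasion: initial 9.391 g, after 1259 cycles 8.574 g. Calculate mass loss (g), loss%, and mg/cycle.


Loss = 9.391 - 8.574 = 0.817 g
Loss% = 0.817 / 9.391 x 100 = 8.70%
Rate = 0.817 / 1259 x 1000 = 0.649 mg/cycle


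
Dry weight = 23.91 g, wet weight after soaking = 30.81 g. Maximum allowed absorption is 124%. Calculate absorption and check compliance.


Absorption = 28.9%
Compliant: Yes

WA = (30.81 - 23.91) / 23.91 x 100 = 28.9%
Maximum allowed: 124%
Compliant: Yes


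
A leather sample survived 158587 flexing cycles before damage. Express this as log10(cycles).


log10(158587) = 5.20


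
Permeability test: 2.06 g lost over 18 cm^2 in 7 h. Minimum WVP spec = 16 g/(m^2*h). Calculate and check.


WVP = 163.49 g/(m^2*h)
Meets specification: Yes

WVP = 2.06 / (18 x 7) x 10000 = 163.49 g/(m^2*h)
Minimum: 16 g/(m^2*h)
Meets spec: Yes


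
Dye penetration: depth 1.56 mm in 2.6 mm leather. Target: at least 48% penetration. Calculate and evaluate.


Penetration = 60.0%
Meets target: Yes


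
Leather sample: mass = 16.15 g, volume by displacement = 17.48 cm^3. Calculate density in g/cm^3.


0.924 g/cm^3


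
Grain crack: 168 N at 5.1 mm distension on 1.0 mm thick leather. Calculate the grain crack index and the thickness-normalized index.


Crack index = 168 / 5.1 = 32.9 N/mm
Normalized = 32.9 / 1.0 = 32.9 N/mm per mm


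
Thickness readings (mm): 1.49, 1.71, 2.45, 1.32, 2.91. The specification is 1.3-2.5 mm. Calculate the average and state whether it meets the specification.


Sum = 9.88
Average = 9.88 / 5 = 1.98 mm
Specification range: 1.3 to 2.5 mm
Within spec: Yes


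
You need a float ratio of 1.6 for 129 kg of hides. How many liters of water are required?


206.4 L

Water = hide weight x target ratio
Water = 129 x 1.6 = 206.4 L


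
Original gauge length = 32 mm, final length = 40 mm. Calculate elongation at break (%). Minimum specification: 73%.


Elongation = 25.0%
Meets spec: No

Extension = 40 - 32 = 8 mm
Elongation = 8 / 32 x 100 = 25.0%
Minimum required: 73%
Meets specification: No


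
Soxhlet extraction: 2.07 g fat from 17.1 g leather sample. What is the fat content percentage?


12.1%

Fat content = 2.07 / 17.1 x 100
Fat = 12.1%


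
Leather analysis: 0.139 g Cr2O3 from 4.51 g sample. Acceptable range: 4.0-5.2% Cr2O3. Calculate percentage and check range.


Cr2O3 = 3.08%
Within range: No


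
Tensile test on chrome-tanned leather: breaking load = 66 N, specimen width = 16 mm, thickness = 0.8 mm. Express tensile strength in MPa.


5.16 MPa

Cross-section = 16 x 0.8 = 12.8 mm^2
TS = 66 / 12.8 = 5.16 MPa
(1 N/mm^2 = 1 MPa)


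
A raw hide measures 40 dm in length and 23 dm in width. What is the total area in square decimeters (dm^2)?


Area = length x width
Area = 40 x 23 = 920 dm^2


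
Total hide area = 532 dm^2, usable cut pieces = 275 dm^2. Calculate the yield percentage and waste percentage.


Yield = 51.7%
Waste = 48.3%

Yield = 275 / 532 x 100 = 51.7%
Waste = 532 - 275 = 257 dm^2
Waste% = 100 - 51.7 = 48.3%


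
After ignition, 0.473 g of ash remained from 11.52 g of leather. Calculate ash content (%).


Ash% = 0.473 / 11.52 x 100
Ash% = 4.11%


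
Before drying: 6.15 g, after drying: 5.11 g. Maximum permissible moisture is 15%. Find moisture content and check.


Moisture content = 16.9%
Acceptable: No

MC = (6.15 - 5.11) / 6.15 x 100 = 16.9%
Maximum: 15%
Acceptable: No


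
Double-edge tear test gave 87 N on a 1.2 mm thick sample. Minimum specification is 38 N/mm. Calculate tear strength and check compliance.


Tear strength = 87 / 1.2 = 72.5 N/mm
Required minimum = 38 N/mm
Compliant: Yes


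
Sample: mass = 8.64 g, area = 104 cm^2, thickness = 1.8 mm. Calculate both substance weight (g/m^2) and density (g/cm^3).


SW = 8.64 / 104 x 10000 = 830.8 g/m^2
Volume = 104 x 1.8 / 10 = 18.72 cm^3
Density = 8.64 / 18.72 = 0.462 g/cm^3


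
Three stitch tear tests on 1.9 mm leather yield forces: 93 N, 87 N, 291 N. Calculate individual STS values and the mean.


STS1 = 48.9 N/mm
STS2 = 45.8 N/mm
STS3 = 153.2 N/mm
Mean = 82.6 N/mm


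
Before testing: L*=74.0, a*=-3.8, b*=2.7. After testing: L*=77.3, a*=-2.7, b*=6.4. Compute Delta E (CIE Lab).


Delta E = 5.08


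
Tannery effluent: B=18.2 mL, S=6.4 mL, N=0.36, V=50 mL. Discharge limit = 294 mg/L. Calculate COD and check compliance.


COD = 679.7 mg/L
Compliant: No

COD = (18.2 - 6.4) x 0.36 x 8000 / 50 = 679.7 mg/L
Limit: 294 mg/L
Compliant: No


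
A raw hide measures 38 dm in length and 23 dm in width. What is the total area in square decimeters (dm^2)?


874 dm^2


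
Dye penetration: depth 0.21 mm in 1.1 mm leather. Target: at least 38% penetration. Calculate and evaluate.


Penetration = 0.21 / 1.1 x 100 = 19.1%
Target: 38%
Meets target: No


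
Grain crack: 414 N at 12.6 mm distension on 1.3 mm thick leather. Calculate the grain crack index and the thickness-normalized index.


Crack index = 414 / 12.6 = 32.9 N/mm
Normalized = 32.9 / 1.3 = 25.3 N/mm per mm


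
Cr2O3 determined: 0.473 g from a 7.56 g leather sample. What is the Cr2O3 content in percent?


Cr2O3% = 0.473 / 7.56 x 100
Cr2O3% = 6.26%


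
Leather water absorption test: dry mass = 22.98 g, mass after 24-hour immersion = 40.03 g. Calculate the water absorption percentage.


Water absorbed = 40.03 - 22.98 = 17.05 g
WA% = 17.05 / 22.98 x 100 = 74.2%


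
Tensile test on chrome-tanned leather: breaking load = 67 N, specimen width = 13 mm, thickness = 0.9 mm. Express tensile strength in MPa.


Cross-section = 13 x 0.9 = 11.7 mm^2
TS = 67 / 11.7 = 5.73 MPa
(1 N/mm^2 = 1 MPa)


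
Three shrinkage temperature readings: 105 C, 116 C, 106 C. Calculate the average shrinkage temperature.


109.0 C


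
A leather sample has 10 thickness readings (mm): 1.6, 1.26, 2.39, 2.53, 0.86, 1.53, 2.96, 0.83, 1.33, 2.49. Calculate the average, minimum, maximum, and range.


Sum = 17.78
Average = 17.78 / 10 = 1.78 mm
Minimum = 0.83 mm
Maximum = 2.96 mm
Range = 2.96 - 0.83 = 2.13 mm


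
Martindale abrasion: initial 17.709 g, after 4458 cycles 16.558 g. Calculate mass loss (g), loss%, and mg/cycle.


Loss = 17.709 - 16.558 = 1.151 g
Loss% = 1.151 / 17.709 x 100 = 6.50%
Rate = 1.151 / 4458 x 1000 = 0.258 mg/cycle


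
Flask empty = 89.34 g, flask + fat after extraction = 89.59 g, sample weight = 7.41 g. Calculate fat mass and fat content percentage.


Fat mass = 0.25 g
Fat content = 3.4%

Fat mass = 89.59 - 89.34 = 0.25 g
Fat% = 0.25 / 7.41 x 100 = 3.4%


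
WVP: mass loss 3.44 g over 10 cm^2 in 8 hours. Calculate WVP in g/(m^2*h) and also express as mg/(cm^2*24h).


WVP = 3.44 / (10 x 8) x 10000 = 430.00 g/(m^2*h)
Mass loss in mg = 3.44 x 1000 = 3440 mg
Per cm^2 per 24h in mg: 3440 x 24 / (10 x 8) = 82560 / 80 = 1032.00 mg/(cm^2*24h)


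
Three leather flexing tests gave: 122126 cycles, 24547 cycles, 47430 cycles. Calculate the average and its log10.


Average = (122126 + 24547 + 47430) / 3 = 64701 cycles
log10(64701) = 4.81


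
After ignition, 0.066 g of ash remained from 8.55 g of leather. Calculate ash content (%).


0.77%

Ash% = 0.066 / 8.55 x 100
Ash% = 0.77%


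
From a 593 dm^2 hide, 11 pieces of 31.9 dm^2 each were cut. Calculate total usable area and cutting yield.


Usable area = 350.9 dm^2
Yield = 59.2%

Total usable = 11 x 31.9 = 350.9 dm^2
Yield = 350.9 / 593 x 100 = 59.2%


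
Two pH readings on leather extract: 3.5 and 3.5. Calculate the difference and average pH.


Difference = |3.5 - 3.5| = 0.0
Average = (3.5 + 3.5) / 2 = 3.50


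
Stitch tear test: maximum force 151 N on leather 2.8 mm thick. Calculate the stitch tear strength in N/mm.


Stitch tear strength = force / thickness
STS = 151 / 2.8 = 53.9 N/mm


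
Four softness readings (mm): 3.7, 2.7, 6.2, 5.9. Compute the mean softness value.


4.63 mm

Sum = 3.7 + 2.7 + 6.2 + 5.9
Mean = 18.5 / 4 = 4.63 mm


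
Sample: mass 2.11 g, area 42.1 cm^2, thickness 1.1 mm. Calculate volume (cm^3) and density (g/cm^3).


Thickness in cm = 1.1 / 10 = 0.11 cm
Volume = 42.1 x 0.11 = 4.631 cm^3
Density = 2.11 / 4.631 = 0.456 g/cm^3


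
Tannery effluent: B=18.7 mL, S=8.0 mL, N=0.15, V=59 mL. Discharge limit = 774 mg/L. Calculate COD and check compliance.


COD = (18.7 - 8.0) x 0.15 x 8000 / 59 = 217.6 mg/L
Limit: 774 mg/L
Compliant: Yes


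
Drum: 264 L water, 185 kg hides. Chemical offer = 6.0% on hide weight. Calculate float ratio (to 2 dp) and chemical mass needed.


Float ratio = 1.43
Chemical needed = 11.1 kg

Float ratio = 264 / 185 = 1.43
Chemical = 185 x 6.0 / 100 = 11.1 kg


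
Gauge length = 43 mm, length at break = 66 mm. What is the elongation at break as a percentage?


53.5%

Extension = 66 - 43 = 23 mm
Elongation = 23 / 43 x 100 = 53.5%


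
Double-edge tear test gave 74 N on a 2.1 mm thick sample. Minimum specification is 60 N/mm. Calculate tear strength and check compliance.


Tear strength = 35.2 N/mm
Compliant: No


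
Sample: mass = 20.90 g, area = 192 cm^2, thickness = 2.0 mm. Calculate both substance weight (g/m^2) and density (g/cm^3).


SW = 20.90 / 192 x 10000 = 1088.5 g/m^2
Volume = 192 x 2.0 / 10 = 38.40 cm^3
Density = 20.90 / 38.40 = 0.544 g/cm^3


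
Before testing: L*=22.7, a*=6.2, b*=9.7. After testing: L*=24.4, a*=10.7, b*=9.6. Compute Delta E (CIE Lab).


Delta E = 4.81

dL = 24.4 - 22.7 = 1.7
da = 10.7 - 6.2 = 4.5
db = 9.6 - 9.7 = -0.1
dE = sqrt((1.7)^2 + (4.5)^2 + (-0.1)^2) = 4.81


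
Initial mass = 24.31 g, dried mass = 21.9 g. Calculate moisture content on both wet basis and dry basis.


Wet basis = 9.9%
Dry basis = 11.0%

Moisture lost = 24.31 - 21.9 = 2.41 g
Wet basis MC = 2.41 / 24.31 x 100 = 9.9%
Dry basis MC = 2.41 / 21.9 x 100 = 11.0%


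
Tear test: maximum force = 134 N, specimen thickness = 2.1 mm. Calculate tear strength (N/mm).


63.8 N/mm

Tear strength = force / thickness
Tear = 134 / 2.1 = 63.8 N/mm


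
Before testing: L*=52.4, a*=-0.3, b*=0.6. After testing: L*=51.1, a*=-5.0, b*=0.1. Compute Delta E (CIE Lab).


dL = 51.1 - 52.4 = -1.3
da = -5.0 - (-0.3) = -4.7
db = 0.1 - 0.6 = -0.5
dE = sqrt((-1.3)^2 + (-4.7)^2 + (-0.5)^2) = 4.90


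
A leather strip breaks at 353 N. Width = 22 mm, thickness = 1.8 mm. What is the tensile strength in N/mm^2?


8.91 N/mm^2

Cross-sectional area = 22 x 1.8 = 39.6 mm^2
Tensile strength = 353 / 39.6 = 8.91 N/mm^2


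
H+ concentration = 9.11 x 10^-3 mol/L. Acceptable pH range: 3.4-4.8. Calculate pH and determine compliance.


pH = -log10(9.11 x 10^-3) = 2.04
Range: 3.4 to 4.8
Compliant: No


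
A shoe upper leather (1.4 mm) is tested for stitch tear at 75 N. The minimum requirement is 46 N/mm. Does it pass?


STS = 75 / 1.4 = 53.6 N/mm
Minimum required: 46 N/mm
Passes: Yes


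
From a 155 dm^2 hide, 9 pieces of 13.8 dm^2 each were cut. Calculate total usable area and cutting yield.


Total usable = 9 x 13.8 = 124.2 dm^2
Yield = 124.2 / 155 x 100 = 80.1%


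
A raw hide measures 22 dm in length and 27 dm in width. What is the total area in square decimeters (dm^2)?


594 dm^2


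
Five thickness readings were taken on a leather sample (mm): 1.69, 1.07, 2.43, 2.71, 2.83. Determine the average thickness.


2.15 mm

Sum = 1.69 + 1.07 + 2.43 + 2.71 + 2.83 = 10.73
Average = 10.73 / 5 = 2.15 mm


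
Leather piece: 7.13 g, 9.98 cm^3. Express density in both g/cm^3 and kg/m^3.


Density = 7.13 / 9.98 = 0.714 g/cm^3
Convert: 0.714 x 1000 = 714 kg/m^3


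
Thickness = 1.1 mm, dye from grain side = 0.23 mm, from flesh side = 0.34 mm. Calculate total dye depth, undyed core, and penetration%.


Total dyed = 0.23 + 0.34 = 0.57 mm
Undyed core = 1.1 - 0.57 = 0.53 mm
Penetration = 0.57 / 1.1 x 100 = 51.8%


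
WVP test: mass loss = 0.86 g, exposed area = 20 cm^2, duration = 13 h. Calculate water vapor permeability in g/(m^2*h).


33.08 g/(m^2*h)


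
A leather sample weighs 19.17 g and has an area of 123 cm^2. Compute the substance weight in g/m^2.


Substance weight = mass / area x 10000
SW = 19.17 / 123 x 10000
SW = 1558.5 g/m^2


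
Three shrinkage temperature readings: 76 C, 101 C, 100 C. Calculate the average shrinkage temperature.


92.3 C

Average = (76 + 101 + 100) / 3
Average = 277 / 3 = 92.3 C


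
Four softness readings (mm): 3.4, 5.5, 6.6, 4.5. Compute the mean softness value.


5.00 mm


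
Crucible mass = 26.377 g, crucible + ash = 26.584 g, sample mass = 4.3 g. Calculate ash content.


Ash mass = 0.207 g
Ash content = 4.81%


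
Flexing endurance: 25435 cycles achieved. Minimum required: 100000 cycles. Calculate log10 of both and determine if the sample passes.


Achieved: log10 = 4.41
Required: log10 = 5.00
Passes: No

log10(25435) = 4.41
log10(100000) = 5.00
Passes: No


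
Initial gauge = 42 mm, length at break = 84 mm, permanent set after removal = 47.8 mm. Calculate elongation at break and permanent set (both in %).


Elongation at break = 100.0%
Permanent set = 13.8%


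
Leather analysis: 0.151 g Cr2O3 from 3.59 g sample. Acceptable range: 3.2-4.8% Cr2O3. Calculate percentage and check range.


Cr2O3% = 0.151 / 3.59 x 100 = 4.21%
Acceptable range: 3.2 to 4.8%
Within range: Yes


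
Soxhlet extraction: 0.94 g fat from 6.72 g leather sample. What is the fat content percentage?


Fat content = 0.94 / 6.72 x 100
Fat = 14.0%


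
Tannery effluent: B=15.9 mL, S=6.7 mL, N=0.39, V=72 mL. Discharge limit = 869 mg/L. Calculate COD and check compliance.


COD = 398.7 mg/L
Compliant: Yes

COD = (15.9 - 6.7) x 0.39 x 8000 / 72 = 398.7 mg/L
Limit: 869 mg/L
Compliant: Yes


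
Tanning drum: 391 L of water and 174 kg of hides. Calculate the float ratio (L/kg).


2.2


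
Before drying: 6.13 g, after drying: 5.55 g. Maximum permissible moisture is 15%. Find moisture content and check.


Moisture content = 9.5%
Acceptable: Yes


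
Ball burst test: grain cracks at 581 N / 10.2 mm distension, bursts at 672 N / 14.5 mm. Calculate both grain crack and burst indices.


Crack index = 57.0 N/mm
Burst index = 46.3 N/mm


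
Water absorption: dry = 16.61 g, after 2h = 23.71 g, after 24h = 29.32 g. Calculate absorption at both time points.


WA (2h) = (23.71 - 16.61) / 16.61 x 100 = 42.7%
WA (24h) = (29.32 - 16.61) / 16.61 x 100 = 76.5%


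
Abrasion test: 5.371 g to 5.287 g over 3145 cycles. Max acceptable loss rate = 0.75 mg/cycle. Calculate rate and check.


Rate = 0.027 mg/cycle
Passes: Yes

Loss = 5.371 - 5.287 = 0.084 g
Rate = 0.084 g / 3145 cycles x 1000 = 0.027 mg/cycle
Max = 0.75 mg/cycle
Passes: Yes


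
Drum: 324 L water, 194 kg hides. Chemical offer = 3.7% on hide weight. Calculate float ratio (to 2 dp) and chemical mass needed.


Float ratio = 1.67
Chemical needed = 7.178 kg

Float ratio = 324 / 194 = 1.67
Chemical = 194 x 3.7 / 100 = 7.178 kg


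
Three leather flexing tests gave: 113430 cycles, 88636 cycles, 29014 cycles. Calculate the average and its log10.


Average = (113430 + 88636 + 29014) / 3 = 77027 cycles
log10(77027) = 4.89


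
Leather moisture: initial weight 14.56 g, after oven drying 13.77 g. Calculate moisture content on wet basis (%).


Moisture = 14.56 - 13.77 = 0.79 g
MC = 0.79 / 14.56 x 100 = 5.4%


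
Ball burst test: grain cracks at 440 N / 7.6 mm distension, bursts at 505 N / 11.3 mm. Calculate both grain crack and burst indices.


Crack index = 57.9 N/mm
Burst index = 44.7 N/mm

Crack index = 440 / 7.6 = 57.9 N/mm
Burst index = 505 / 11.3 = 44.7 N/mm


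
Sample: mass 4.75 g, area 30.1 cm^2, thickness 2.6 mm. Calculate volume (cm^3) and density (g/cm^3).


Volume = 7.826 cm^3
Density = 0.607 g/cm^3

Thickness in cm = 2.6 / 10 = 0.26 cm
Volume = 30.1 x 0.26 = 7.826 cm^3
Density = 4.75 / 7.826 = 0.607 g/cm^3


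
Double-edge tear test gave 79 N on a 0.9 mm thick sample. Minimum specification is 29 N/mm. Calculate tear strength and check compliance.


Tear strength = 79 / 0.9 = 87.8 N/mm
Required minimum = 29 N/mm
Compliant: Yes


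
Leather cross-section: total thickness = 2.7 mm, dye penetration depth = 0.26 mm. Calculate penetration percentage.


Penetration% = 0.26 / 2.7 x 100
Penetration = 9.6%


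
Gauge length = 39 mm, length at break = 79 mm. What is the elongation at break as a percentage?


102.6%


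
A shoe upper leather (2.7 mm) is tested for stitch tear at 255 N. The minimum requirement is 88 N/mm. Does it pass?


STS = 94.4 N/mm
Passes: Yes


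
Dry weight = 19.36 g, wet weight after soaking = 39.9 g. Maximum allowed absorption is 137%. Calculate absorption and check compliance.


Absorption = 106.1%
Compliant: Yes


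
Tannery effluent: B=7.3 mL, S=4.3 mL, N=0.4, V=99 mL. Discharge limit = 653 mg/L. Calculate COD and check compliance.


COD = (7.3 - 4.3) x 0.4 x 8000 / 99 = 97.0 mg/L
Limit: 653 mg/L
Compliant: Yes


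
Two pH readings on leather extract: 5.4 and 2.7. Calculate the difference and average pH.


Difference = |5.4 - 2.7| = 2.7
Average = (5.4 + 2.7) / 2 = 4.05


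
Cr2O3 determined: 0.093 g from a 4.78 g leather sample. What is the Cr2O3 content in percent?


Cr2O3% = 0.093 / 4.78 x 100
Cr2O3% = 1.95%


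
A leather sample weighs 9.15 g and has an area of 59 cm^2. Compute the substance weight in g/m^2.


1550.8 g/m^2


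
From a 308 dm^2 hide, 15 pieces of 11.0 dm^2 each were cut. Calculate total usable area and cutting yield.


Usable area = 165.0 dm^2
Yield = 53.6%


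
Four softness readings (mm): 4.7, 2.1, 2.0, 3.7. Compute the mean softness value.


3.13 mm

Sum = 4.7 + 2.1 + 2.0 + 3.7
Mean = 12.5 / 4 = 3.13 mm


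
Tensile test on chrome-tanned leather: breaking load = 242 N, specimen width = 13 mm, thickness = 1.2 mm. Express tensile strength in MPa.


15.51 MPa


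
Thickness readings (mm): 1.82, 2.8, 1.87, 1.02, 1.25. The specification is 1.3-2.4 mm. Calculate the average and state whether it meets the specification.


Sum = 8.76
Average = 8.76 / 5 = 1.75 mm
Specification range: 1.3 to 2.4 mm
Within spec: Yes


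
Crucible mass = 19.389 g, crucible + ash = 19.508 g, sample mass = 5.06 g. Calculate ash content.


Ash mass = 0.119 g
Ash content = 2.35%

Ash mass = 19.508 - 19.389 = 0.119 g
Ash% = 0.119 / 5.06 x 100 = 2.35%


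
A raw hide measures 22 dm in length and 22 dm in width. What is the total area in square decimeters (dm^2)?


Area = length x width
Area = 22 x 22 = 484 dm^2


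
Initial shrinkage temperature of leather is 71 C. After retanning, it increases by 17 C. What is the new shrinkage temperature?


88 C


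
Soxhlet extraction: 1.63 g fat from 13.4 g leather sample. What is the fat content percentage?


12.2%

Fat content = 1.63 / 13.4 x 100
Fat = 12.2%


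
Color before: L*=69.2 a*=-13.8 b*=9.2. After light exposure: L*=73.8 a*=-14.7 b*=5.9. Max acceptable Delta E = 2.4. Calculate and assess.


dL = 4.6, da = -0.9, db = -3.3
dE = sqrt((4.6)^2 + (-0.9)^2 + (-3.3)^2) = 5.73
Max = 2.4
Passes: No


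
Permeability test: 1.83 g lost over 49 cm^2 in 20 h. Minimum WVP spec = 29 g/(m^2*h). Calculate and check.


WVP = 18.67 g/(m^2*h)
Meets specification: No

WVP = 1.83 / (49 x 20) x 10000 = 18.67 g/(m^2*h)
Minimum: 29 g/(m^2*h)
Meets spec: No


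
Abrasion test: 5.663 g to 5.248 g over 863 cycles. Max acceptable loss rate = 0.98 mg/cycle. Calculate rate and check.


Loss = 5.663 - 5.248 = 0.415 g
Rate = 0.415 g / 863 cycles x 1000 = 0.481 mg/cycle
Max = 0.98 mg/cycle
Passes: Yes


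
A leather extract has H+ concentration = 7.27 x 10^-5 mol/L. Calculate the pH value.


pH = -log10[H+]
pH = -log10(7.27 x 10^-5) = 4.14


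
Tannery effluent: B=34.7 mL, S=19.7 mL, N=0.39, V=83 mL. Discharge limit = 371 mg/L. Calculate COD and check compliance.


COD = 563.9 mg/L
Compliant: No


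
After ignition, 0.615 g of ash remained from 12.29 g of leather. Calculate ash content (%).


5.00%

Ash% = 0.615 / 12.29 x 100
Ash% = 5.00%


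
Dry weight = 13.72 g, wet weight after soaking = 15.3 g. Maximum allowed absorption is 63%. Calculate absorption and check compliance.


Absorption = 11.5%
Compliant: Yes

WA = (15.3 - 13.72) / 13.72 x 100 = 11.5%
Maximum allowed: 63%
Compliant: Yes


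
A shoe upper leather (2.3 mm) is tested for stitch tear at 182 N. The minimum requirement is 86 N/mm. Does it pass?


STS = 182 / 2.3 = 79.1 N/mm
Minimum required: 86 N/mm
Passes: No


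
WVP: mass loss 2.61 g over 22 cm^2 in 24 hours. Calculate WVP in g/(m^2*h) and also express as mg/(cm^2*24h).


WVP = 2.61 / (22 x 24) x 10000 = 49.43 g/(m^2*h)
Mass loss in mg = 2.61 x 1000 = 2610 mg
Per cm^2 per 24h in mg: 2610 x 24 / (22 x 24) = 62640 / 528 = 118.64 mg/(cm^2*24h)


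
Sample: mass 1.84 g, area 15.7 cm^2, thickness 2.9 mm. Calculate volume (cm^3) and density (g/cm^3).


Thickness in cm = 2.9 / 10 = 0.29 cm
Volume = 15.7 x 0.29 = 4.553 cm^3
Density = 1.84 / 4.553 = 0.404 g/cm^3


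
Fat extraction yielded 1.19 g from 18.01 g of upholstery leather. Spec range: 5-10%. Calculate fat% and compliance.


Fat content = 6.6%
Compliant: Yes

Fat% = 1.19 / 18.01 x 100 = 6.6%
Spec range: 5-10%
Compliant: Yes


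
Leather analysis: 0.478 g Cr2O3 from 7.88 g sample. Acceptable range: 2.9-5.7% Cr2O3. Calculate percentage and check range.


Cr2O3 = 6.07%
Within range: No


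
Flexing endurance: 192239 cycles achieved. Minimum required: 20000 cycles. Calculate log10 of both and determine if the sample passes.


Achieved: log10 = 5.28
Required: log10 = 4.30
Passes: Yes


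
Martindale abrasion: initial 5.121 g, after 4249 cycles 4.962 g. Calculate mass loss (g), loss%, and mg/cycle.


Loss = 5.121 - 4.962 = 0.159 g
Loss% = 0.159 / 5.121 x 100 = 3.10%
Rate = 0.159 / 4249 x 1000 = 0.037 mg/cycle


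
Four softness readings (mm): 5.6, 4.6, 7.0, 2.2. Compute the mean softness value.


4.85 mm


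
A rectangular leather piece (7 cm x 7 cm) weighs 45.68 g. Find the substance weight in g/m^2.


9322.4 g/m^2


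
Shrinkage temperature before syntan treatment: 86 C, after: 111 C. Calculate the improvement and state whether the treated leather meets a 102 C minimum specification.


Improvement = 111 - 86 = 25 C
Spec check: 111 C >= 102 C? Yes


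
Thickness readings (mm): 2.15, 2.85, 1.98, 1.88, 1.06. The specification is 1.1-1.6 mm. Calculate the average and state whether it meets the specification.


Sum = 9.92
Average = 9.92 / 5 = 1.98 mm
Specification range: 1.1 to 1.6 mm
Within spec: No


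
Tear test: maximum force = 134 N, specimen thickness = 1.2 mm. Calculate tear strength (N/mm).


111.7 N/mm


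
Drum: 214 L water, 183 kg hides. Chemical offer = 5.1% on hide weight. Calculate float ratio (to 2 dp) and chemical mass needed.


Float ratio = 1.17
Chemical needed = 9.333 kg

Float ratio = 214 / 183 = 1.17
Chemical = 183 x 5.1 / 100 = 9.333 kg


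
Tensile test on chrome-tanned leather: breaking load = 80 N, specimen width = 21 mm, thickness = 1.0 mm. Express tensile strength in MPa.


Cross-section = 21 x 1.0 = 21.0 mm^2
TS = 80 / 21.0 = 3.81 MPa
(1 N/mm^2 = 1 MPa)


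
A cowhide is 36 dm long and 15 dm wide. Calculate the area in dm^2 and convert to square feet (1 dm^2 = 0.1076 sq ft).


540 dm^2
58.10 sq ft


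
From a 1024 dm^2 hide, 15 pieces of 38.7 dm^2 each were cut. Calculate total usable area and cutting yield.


Total usable = 15 x 38.7 = 580.5 dm^2
Yield = 580.5 / 1024 x 100 = 56.7%


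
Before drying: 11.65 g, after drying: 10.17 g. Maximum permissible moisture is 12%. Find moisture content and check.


MC = (11.65 - 10.17) / 11.65 x 100 = 12.7%
Maximum: 12%
Acceptable: No


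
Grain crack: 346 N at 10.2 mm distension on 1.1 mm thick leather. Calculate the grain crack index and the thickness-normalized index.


Crack index = 33.9 N/mm
Normalized index = 30.8 N/mm per mm


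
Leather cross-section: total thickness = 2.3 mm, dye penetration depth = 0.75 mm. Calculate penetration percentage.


Penetration% = 0.75 / 2.3 x 100
Penetration = 32.6%


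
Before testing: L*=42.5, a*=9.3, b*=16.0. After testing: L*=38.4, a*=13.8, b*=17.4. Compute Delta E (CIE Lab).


dL = 38.4 - 42.5 = -4.1
da = 13.8 - 9.3 = 4.5
db = 17.4 - 16.0 = 1.4
dE = sqrt((-4.1)^2 + (4.5)^2 + (1.4)^2) = 6.25


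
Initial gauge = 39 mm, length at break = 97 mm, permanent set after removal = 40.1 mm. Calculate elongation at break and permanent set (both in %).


Elongation at break = 148.7%
Permanent set = 2.8%


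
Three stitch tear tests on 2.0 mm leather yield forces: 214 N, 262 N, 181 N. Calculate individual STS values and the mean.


STS1 = 107.0 N/mm
STS2 = 131.0 N/mm
STS3 = 90.5 N/mm
Mean = 109.5 N/mm


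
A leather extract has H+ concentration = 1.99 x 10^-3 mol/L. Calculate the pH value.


pH = 2.70


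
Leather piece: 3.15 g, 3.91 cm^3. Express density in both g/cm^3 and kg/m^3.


Density = 3.15 / 3.91 = 0.806 g/cm^3
Convert: 0.806 x 1000 = 806 kg/m^3


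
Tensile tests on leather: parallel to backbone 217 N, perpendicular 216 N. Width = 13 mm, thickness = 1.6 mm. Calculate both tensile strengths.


Parallel = 10.43 N/mm^2
Perpendicular = 10.38 N/mm^2


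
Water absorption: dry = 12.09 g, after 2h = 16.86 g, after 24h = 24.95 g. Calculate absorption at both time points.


WA (2h) = (16.86 - 12.09) / 12.09 x 100 = 39.5%
WA (24h) = (24.95 - 12.09) / 12.09 x 100 = 106.4%


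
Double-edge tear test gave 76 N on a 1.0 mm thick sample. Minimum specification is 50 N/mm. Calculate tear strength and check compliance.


Tear strength = 76 / 1.0 = 76.0 N/mm
Required minimum = 50 N/mm
Compliant: Yes


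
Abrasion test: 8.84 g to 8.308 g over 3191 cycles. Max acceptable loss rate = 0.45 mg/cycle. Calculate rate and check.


Loss = 8.84 - 8.308 = 0.532 g
Rate = 0.532 g / 3191 cycles x 1000 = 0.167 mg/cycle
Max = 0.45 mg/cycle
Passes: Yes


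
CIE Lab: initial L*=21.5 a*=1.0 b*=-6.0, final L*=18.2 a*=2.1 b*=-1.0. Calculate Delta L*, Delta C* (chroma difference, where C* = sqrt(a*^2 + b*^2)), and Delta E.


Delta L* = 18.2 - 21.5 = -3.3
C1* = sqrt((1.0)^2 + (-6.0)^2) = 6.083
C2* = sqrt((2.1)^2 + (-1.0)^2) = 2.326
Delta C* = 2.326 - 6.083 = -3.76
Delta E = sqrt((-3.3)^2 + (1.1)^2 + (5.0)^2) = 6.09


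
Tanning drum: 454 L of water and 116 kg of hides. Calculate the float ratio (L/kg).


3.9

Float ratio = water / hide weight
Ratio = 454 / 116 = 3.9


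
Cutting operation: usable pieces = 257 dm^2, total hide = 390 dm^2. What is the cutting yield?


65.9%

Yield = usable / total x 100
Yield = 257 / 390 x 100 = 65.9%


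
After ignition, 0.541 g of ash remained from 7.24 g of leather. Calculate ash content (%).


7.47%


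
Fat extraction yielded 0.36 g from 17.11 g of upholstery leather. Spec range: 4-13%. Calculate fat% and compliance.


Fat% = 0.36 / 17.11 x 100 = 2.1%
Spec range: 4-13%
Compliant: No


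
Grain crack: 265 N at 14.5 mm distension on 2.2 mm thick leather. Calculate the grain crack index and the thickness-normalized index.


Crack index = 265 / 14.5 = 18.3 N/mm
Normalized = 18.3 / 2.2 = 8.3 N/mm per mm


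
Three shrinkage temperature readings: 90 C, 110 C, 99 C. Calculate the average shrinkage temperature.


Average = (90 + 110 + 99) / 3
Average = 299 / 3 = 99.7 C


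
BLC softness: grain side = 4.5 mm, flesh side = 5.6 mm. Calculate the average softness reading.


5.05 mm


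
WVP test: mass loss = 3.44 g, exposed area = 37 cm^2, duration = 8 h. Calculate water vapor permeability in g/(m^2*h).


116.22 g/(m^2*h)


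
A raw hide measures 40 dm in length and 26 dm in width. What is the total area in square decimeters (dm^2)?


1040 dm^2

Area = length x width
Area = 40 x 26 = 1040 dm^2


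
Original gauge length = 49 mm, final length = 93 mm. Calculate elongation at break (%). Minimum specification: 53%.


Extension = 93 - 49 = 44 mm
Elongation = 44 / 49 x 100 = 89.8%
Minimum required: 53%
Meets specification: Yes


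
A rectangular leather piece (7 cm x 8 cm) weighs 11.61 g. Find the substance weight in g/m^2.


2073.2 g/m^2

Area = 7 x 8 = 56 cm^2
SW = 11.61 / 56 x 10000 = 2073.2 g/m^2


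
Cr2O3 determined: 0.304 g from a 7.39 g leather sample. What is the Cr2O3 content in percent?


4.11%


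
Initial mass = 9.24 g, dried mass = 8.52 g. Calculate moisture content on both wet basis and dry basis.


Moisture lost = 9.24 - 8.52 = 0.72 g
Wet basis MC = 0.72 / 9.24 x 100 = 7.8%
Dry basis MC = 0.72 / 8.52 x 100 = 8.5%


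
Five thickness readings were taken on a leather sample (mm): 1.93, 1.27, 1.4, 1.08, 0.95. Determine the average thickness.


Sum = 1.93 + 1.27 + 1.4 + 1.08 + 0.95 = 6.63
Average = 6.63 / 5 = 1.33 mm


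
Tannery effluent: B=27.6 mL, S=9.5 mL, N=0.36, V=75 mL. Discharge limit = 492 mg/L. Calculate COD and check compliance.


COD = 695.0 mg/L
Compliant: No

COD = (27.6 - 9.5) x 0.36 x 8000 / 75 = 695.0 mg/L
Limit: 492 mg/L
Compliant: No


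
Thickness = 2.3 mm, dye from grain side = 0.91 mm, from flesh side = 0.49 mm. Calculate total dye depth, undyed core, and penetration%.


Total dyed = 0.91 + 0.49 = 1.40 mm
Undyed core = 2.3 - 1.40 = 0.90 mm
Penetration = 1.40 / 2.3 x 100 = 60.9%


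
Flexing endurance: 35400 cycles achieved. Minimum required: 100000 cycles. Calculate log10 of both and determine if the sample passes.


Achieved: log10 = 4.55
Required: log10 = 5.00
Passes: No


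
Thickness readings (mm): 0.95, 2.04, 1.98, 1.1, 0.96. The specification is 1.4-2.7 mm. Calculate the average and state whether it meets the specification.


Average = 1.41 mm
Within specification: Yes

Sum = 7.03
Average = 7.03 / 5 = 1.41 mm
Specification range: 1.4 to 2.7 mm
Within spec: Yes


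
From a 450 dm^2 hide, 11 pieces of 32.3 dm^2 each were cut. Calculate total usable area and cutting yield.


Total usable = 11 x 32.3 = 355.3 dm^2
Yield = 355.3 / 450 x 100 = 79.0%


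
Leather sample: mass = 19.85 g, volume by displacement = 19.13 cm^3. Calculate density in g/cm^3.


Density = mass / volume
Density = 19.85 / 19.13 = 1.038 g/cm^3


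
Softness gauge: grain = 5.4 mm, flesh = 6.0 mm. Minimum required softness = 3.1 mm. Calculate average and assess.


Average = (5.4 + 6.0) / 2 = 5.70 mm
Minimum = 3.1 mm
Meets requirement: Yes


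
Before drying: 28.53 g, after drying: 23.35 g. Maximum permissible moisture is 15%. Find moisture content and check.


Moisture content = 18.2%
Acceptable: No

MC = (28.53 - 23.35) / 28.53 x 100 = 18.2%
Maximum: 15%
Acceptable: No


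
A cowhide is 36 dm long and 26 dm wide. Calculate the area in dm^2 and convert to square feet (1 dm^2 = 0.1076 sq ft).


936 dm^2
100.71 sq ft

Area = 36 x 26 = 936 dm^2
Conversion: 936 x 0.1076 = 100.71 sq ft


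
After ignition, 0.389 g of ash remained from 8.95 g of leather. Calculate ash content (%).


4.35%


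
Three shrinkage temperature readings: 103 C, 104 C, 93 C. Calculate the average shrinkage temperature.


100.0 C


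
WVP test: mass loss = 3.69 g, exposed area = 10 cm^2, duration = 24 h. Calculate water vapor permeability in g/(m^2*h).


153.75 g/(m^2*h)

WVP = mass_loss / (area x time) x 10000
WVP = 3.69 / (10 x 24) x 10000
WVP = 3.69 / 240 x 10000 = 153.75 g/(m^2*h)


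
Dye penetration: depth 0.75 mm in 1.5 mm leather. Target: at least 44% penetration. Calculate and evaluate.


Penetration = 0.75 / 1.5 x 100 = 50.0%
Target: 44%
Meets target: Yes


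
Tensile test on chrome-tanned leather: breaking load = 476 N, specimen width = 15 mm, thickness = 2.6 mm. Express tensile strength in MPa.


Cross-section = 15 x 2.6 = 39.0 mm^2
TS = 476 / 39.0 = 12.21 MPa
(1 N/mm^2 = 1 MPa)


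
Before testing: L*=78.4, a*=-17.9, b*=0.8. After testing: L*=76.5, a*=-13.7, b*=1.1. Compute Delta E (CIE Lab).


dL = 76.5 - 78.4 = -1.9
da = -13.7 - (-17.9) = 4.2
db = 1.1 - 0.8 = 0.3
dE = sqrt((-1.9)^2 + (4.2)^2 + (0.3)^2) = 4.62


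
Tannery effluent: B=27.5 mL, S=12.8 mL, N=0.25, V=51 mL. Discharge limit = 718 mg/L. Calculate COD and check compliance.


COD = 576.5 mg/L
Compliant: Yes

COD = (27.5 - 12.8) x 0.25 x 8000 / 51 = 576.5 mg/L
Limit: 718 mg/L
Compliant: Yes
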